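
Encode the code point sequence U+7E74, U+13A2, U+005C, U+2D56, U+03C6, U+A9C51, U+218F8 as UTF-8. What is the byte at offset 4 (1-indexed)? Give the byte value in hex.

0xE1

1-indexed offset 4 is 0-indexed offset 3.
U+7E74 → 3-byte form E7 B9 B4 at offsets 0–2.
U+13A2 → 3-byte form E1 8E A2 at offsets 3–5.
Offset 3 falls in char 2's range; it's byte 1 of E1 8E A2 = 0xE1.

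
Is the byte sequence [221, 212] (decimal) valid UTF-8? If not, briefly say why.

Leading byte 0xDD = 11011101 → 2-byte form.
Byte 2 is 0xD4 = 11010100, which is not 10xxxxxx — expected a continuation byte.

invalid (non-continuation byte where continuation expected)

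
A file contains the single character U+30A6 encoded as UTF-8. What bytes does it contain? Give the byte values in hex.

E3 82 A6

U+30A6 = 0x30A6 = 12454 decimal. In range U+0800–U+FFFF → 3-byte form: 1110xxxx 10xxxxxx 10xxxxxx.
Binary (16 bits): 0011000010100110.
Split 4+6+6: 0011 | 000010 | 100110.
Byte 1: 11100011 = 0xE3.
Byte 2: 10000010 = 0x82.
Byte 3: 10100110 = 0xA6.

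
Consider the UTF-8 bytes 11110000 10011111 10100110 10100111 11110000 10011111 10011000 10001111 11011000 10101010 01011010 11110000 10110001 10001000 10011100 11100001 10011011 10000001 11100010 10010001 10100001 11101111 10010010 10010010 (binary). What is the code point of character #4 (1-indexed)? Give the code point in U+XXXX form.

U+005A

Offset 0: leading byte 0xF0 = 11110000 → 4-byte char #1 = F0 9F A6 A7.
Offset 4: leading byte 0xF0 = 11110000 → 4-byte char #2 = F0 9F 98 8F.
Offset 8: leading byte 0xD8 = 11011000 → 2-byte char #3 = D8 AA.
Offset 10: leading byte 0x5A = 01011010 → 1-byte char #4 = 5A.
Leading byte 0x5A = 01011010 matches 0xxxxxxx → 1-byte sequence.
Byte 1: 0x5A = 01011010, payload 1011010 (7 bits).
Concatenate: 1011010 = 0x5A (7 bits → U+005A).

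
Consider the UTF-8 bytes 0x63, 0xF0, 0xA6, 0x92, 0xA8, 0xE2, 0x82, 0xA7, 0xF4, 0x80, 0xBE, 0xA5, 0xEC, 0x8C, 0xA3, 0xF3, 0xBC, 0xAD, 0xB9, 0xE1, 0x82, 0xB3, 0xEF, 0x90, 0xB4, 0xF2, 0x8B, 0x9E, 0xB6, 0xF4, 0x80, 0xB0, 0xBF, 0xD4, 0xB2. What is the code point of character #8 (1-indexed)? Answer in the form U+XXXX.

Offset 0: leading byte 0x63 = 01100011 → 1-byte char #1 = 63.
Offset 1: leading byte 0xF0 = 11110000 → 4-byte char #2 = F0 A6 92 A8.
Offset 5: leading byte 0xE2 = 11100010 → 3-byte char #3 = E2 82 A7.
Offset 8: leading byte 0xF4 = 11110100 → 4-byte char #4 = F4 80 BE A5.
Offset 12: leading byte 0xEC = 11101100 → 3-byte char #5 = EC 8C A3.
Offset 15: leading byte 0xF3 = 11110011 → 4-byte char #6 = F3 BC AD B9.
Offset 19: leading byte 0xE1 = 11100001 → 3-byte char #7 = E1 82 B3.
Offset 22: leading byte 0xEF = 11101111 → 3-byte char #8 = EF 90 B4.
Leading byte 0xEF = 11101111 matches 1110xxxx → 3-byte sequence.
Byte 1: 0xEF = 11101111, payload 1111 (4 bits).
Byte 2: 0x90 = 10010000 (10xxxxxx ✓), payload 010000.
Byte 3: 0xB4 = 10110100 (10xxxxxx ✓), payload 110100.
Concatenate: 1111010000110100 = 0xF434 (16 bits → U+F434).

U+F434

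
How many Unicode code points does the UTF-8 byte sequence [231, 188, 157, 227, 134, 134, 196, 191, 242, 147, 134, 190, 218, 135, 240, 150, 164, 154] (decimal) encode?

6

Byte at offset 0: 0xE7 = 11100111 → 3-byte char (#1). Advance 3.
Byte at offset 3: 0xE3 = 11100011 → 3-byte char (#2). Advance 3.
Byte at offset 6: 0xC4 = 11000100 → 2-byte char (#3). Advance 2.
Byte at offset 8: 0xF2 = 11110010 → 4-byte char (#4). Advance 4.
Byte at offset 12: 0xDA = 11011010 → 2-byte char (#5). Advance 2.
Byte at offset 14: 0xF0 = 11110000 → 4-byte char (#6). Advance 4.
Reached end at offset 18 after 6 code points.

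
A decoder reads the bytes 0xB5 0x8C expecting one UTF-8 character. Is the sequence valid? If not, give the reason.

invalid (continuation byte with no leading byte)

Byte 0xB5 = 10110101 has the form 10xxxxxx — a continuation byte — but there is no preceding leading byte.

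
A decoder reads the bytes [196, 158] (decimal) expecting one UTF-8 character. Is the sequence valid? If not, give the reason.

valid

Leading byte 0xC4 = 11000100 → 2-byte form.
Continuation bytes 0x9E=10011110 all match 10xxxxxx.
Decoded value 0x11E is ≥ 0x80 (shortest form) and not a surrogate.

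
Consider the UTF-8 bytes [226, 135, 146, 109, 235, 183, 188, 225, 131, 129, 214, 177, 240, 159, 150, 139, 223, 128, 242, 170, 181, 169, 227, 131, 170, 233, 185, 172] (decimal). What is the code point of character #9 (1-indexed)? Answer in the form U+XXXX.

Offset 0: leading byte 0xE2 = 11100010 → 3-byte char #1 = E2 87 92.
Offset 3: leading byte 0x6D = 01101101 → 1-byte char #2 = 6D.
Offset 4: leading byte 0xEB = 11101011 → 3-byte char #3 = EB B7 BC.
Offset 7: leading byte 0xE1 = 11100001 → 3-byte char #4 = E1 83 81.
Offset 10: leading byte 0xD6 = 11010110 → 2-byte char #5 = D6 B1.
Offset 12: leading byte 0xF0 = 11110000 → 4-byte char #6 = F0 9F 96 8B.
Offset 16: leading byte 0xDF = 11011111 → 2-byte char #7 = DF 80.
Offset 18: leading byte 0xF2 = 11110010 → 4-byte char #8 = F2 AA B5 A9.
Offset 22: leading byte 0xE3 = 11100011 → 3-byte char #9 = E3 83 AA.
Leading byte 0xE3 = 11100011 matches 1110xxxx → 3-byte sequence.
Byte 1: 0xE3 = 11100011, payload 0011 (4 bits).
Byte 2: 0x83 = 10000011 (10xxxxxx ✓), payload 000011.
Byte 3: 0xAA = 10101010 (10xxxxxx ✓), payload 101010.
Concatenate: 0011000011101010 = 0x30EA (16 bits → U+30EA).

U+30EA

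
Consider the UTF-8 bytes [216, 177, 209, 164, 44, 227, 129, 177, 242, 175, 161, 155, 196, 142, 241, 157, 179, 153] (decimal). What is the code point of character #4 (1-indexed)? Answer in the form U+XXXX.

U+3071

Offset 0: leading byte 0xD8 = 11011000 → 2-byte char #1 = D8 B1.
Offset 2: leading byte 0xD1 = 11010001 → 2-byte char #2 = D1 A4.
Offset 4: leading byte 0x2C = 00101100 → 1-byte char #3 = 2C.
Offset 5: leading byte 0xE3 = 11100011 → 3-byte char #4 = E3 81 B1.
Leading byte 0xE3 = 11100011 matches 1110xxxx → 3-byte sequence.
Byte 1: 0xE3 = 11100011, payload 0011 (4 bits).
Byte 2: 0x81 = 10000001 (10xxxxxx ✓), payload 000001.
Byte 3: 0xB1 = 10110001 (10xxxxxx ✓), payload 110001.
Concatenate: 0011000001110001 = 0x3071 (16 bits → U+3071).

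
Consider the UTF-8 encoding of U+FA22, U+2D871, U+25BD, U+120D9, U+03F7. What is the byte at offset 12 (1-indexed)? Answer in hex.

0x92

1-indexed offset 12 is 0-indexed offset 11.
U+FA22 → 3-byte form EF A8 A2 at offsets 0–2.
U+2D871 → 4-byte form F0 AD A1 B1 at offsets 3–6.
U+25BD → 3-byte form E2 96 BD at offsets 7–9.
U+120D9 → 4-byte form F0 92 83 99 at offsets 10–13.
Offset 11 falls in char 4's range; it's byte 2 of F0 92 83 99 = 0x92.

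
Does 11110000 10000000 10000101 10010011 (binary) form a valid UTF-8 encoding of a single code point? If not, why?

Leading byte 0xF0 = 11110000 → 4-byte form.
Continuation bytes all match 10xxxxxx. Payload decodes to 0x153.
But 0x153 < 0x10000, the minimum for a 4-byte sequence — this is an overlong encoding.

invalid (overlong encoding)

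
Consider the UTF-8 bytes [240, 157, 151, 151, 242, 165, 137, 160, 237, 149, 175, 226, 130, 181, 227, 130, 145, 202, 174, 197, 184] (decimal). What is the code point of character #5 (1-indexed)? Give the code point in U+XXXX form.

U+3091

Offset 0: leading byte 0xF0 = 11110000 → 4-byte char #1 = F0 9D 97 97.
Offset 4: leading byte 0xF2 = 11110010 → 4-byte char #2 = F2 A5 89 A0.
Offset 8: leading byte 0xED = 11101101 → 3-byte char #3 = ED 95 AF.
Offset 11: leading byte 0xE2 = 11100010 → 3-byte char #4 = E2 82 B5.
Offset 14: leading byte 0xE3 = 11100011 → 3-byte char #5 = E3 82 91.
Leading byte 0xE3 = 11100011 matches 1110xxxx → 3-byte sequence.
Byte 1: 0xE3 = 11100011, payload 0011 (4 bits).
Byte 2: 0x82 = 10000010 (10xxxxxx ✓), payload 000010.
Byte 3: 0x91 = 10010001 (10xxxxxx ✓), payload 010001.
Concatenate: 0011000010010001 = 0x3091 (16 bits → U+3091).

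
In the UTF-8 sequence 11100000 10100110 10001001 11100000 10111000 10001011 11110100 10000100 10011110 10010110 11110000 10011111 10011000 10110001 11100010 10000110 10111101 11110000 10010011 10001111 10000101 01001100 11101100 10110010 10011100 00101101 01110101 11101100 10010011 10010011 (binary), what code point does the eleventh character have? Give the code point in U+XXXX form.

Offset 0: leading byte 0xE0 = 11100000 → 3-byte char #1 = E0 A6 89.
Offset 3: leading byte 0xE0 = 11100000 → 3-byte char #2 = E0 B8 8B.
Offset 6: leading byte 0xF4 = 11110100 → 4-byte char #3 = F4 84 9E 96.
Offset 10: leading byte 0xF0 = 11110000 → 4-byte char #4 = F0 9F 98 B1.
Offset 14: leading byte 0xE2 = 11100010 → 3-byte char #5 = E2 86 BD.
Offset 17: leading byte 0xF0 = 11110000 → 4-byte char #6 = F0 93 8F 85.
Offset 21: leading byte 0x4C = 01001100 → 1-byte char #7 = 4C.
Offset 22: leading byte 0xEC = 11101100 → 3-byte char #8 = EC B2 9C.
Offset 25: leading byte 0x2D = 00101101 → 1-byte char #9 = 2D.
Offset 26: leading byte 0x75 = 01110101 → 1-byte char #10 = 75.
Offset 27: leading byte 0xEC = 11101100 → 3-byte char #11 = EC 93 93.
Leading byte 0xEC = 11101100 matches 1110xxxx → 3-byte sequence.
Byte 1: 0xEC = 11101100, payload 1100 (4 bits).
Byte 2: 0x93 = 10010011 (10xxxxxx ✓), payload 010011.
Byte 3: 0x93 = 10010011 (10xxxxxx ✓), payload 010011.
Concatenate: 1100010011010011 = 0xC4D3 (16 bits → U+C4D3).

U+C4D3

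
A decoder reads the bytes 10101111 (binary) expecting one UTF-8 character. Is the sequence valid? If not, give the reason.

invalid (continuation byte with no leading byte)

Byte 0xAF = 10101111 has the form 10xxxxxx — a continuation byte — but there is no preceding leading byte.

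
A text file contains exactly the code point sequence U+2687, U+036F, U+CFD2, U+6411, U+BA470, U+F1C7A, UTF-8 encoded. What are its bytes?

U+2687: 3-byte form → E2 9A 87.
U+036F: 2-byte form → CD AF.
U+CFD2: 3-byte form → EC BF 92.
U+6411: 3-byte form → E6 90 91.
U+BA470: 4-byte form → F2 BA 91 B0.
U+F1C7A: 4-byte form → F3 B1 B1 BA.
Concatenated (19 bytes): E2 9A 87 CD AF EC BF 92 E6 90 91 F2 BA 91 B0 F3 B1 B1 BA.

E2 9A 87 CD AF EC BF 92 E6 90 91 F2 BA 91 B0 F3 B1 B1 BA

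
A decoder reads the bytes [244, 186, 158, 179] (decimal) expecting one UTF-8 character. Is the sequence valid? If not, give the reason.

Leading byte 0xF4 = 11110100 → 4-byte form.
Payload = 0x13A7B3, which exceeds U+10FFFF, the maximum Unicode code point. (Leading bytes F5–FF, or F4 followed by ≥ 0x90, are invalid.)

invalid (encodes a value above U+10FFFF)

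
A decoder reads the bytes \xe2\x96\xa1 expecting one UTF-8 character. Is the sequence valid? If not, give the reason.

valid

Leading byte 0xE2 = 11100010 → 3-byte form.
Continuation bytes 0x96=10010110, 0xA1=10100001 all match 10xxxxxx.
Decoded value 0x25A1 is ≥ 0x800 (shortest form) and not a surrogate.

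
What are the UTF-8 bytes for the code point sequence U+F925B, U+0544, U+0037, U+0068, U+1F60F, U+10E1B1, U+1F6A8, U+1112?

U+F925B: 4-byte form → F3 B9 89 9B.
U+0544: 2-byte form → D5 84.
U+0037: 1-byte form → 37.
U+0068: 1-byte form → 68.
U+1F60F: 4-byte form → F0 9F 98 8F.
U+10E1B1: 4-byte form → F4 8E 86 B1.
U+1F6A8: 4-byte form → F0 9F 9A A8.
U+1112: 3-byte form → E1 84 92.
Concatenated (23 bytes): F3 B9 89 9B D5 84 37 68 F0 9F 98 8F F4 8E 86 B1 F0 9F 9A A8 E1 84 92.

F3 B9 89 9B D5 84 37 68 F0 9F 98 8F F4 8E 86 B1 F0 9F 9A A8 E1 84 92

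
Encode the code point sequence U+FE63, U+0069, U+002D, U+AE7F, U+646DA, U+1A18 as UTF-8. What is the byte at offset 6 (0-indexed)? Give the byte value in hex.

0xB9

U+FE63 → 3-byte form EF B9 A3 at offsets 0–2.
U+0069 → 1-byte form 69 at offsets 3–3.
U+002D → 1-byte form 2D at offsets 4–4.
U+AE7F → 3-byte form EA B9 BF at offsets 5–7.
Offset 6 falls in char 4's range; it's byte 2 of EA B9 BF = 0xB9.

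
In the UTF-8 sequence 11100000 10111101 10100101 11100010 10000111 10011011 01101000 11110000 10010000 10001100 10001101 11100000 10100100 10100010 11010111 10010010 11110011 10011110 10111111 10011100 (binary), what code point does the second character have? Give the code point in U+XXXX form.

U+21DB

Offset 0: leading byte 0xE0 = 11100000 → 3-byte char #1 = E0 BD A5.
Offset 3: leading byte 0xE2 = 11100010 → 3-byte char #2 = E2 87 9B.
Leading byte 0xE2 = 11100010 matches 1110xxxx → 3-byte sequence.
Byte 1: 0xE2 = 11100010, payload 0010 (4 bits).
Byte 2: 0x87 = 10000111 (10xxxxxx ✓), payload 000111.
Byte 3: 0x9B = 10011011 (10xxxxxx ✓), payload 011011.
Concatenate: 0010000111011011 = 0x21DB (16 bits → U+21DB).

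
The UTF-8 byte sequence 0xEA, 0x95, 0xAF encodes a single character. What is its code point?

Leading byte 0xEA = 11101010 matches 1110xxxx → 3-byte sequence.
Byte 1: 0xEA = 11101010, payload 1010 (4 bits).
Byte 2: 0x95 = 10010101 (10xxxxxx ✓), payload 010101.
Byte 3: 0xAF = 10101111 (10xxxxxx ✓), payload 101111.
Concatenate: 1010010101101111 = 0xA56F (16 bits → U+A56F).

U+A56F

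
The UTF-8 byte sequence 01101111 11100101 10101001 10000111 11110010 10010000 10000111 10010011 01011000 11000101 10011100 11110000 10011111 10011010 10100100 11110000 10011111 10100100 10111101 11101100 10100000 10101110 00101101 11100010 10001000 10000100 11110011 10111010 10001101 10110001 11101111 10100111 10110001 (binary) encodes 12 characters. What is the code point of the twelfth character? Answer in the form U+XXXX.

Offset 0: leading byte 0x6F = 01101111 → 1-byte char #1 = 6F.
Offset 1: leading byte 0xE5 = 11100101 → 3-byte char #2 = E5 A9 87.
Offset 4: leading byte 0xF2 = 11110010 → 4-byte char #3 = F2 90 87 93.
Offset 8: leading byte 0x58 = 01011000 → 1-byte char #4 = 58.
Offset 9: leading byte 0xC5 = 11000101 → 2-byte char #5 = C5 9C.
Offset 11: leading byte 0xF0 = 11110000 → 4-byte char #6 = F0 9F 9A A4.
Offset 15: leading byte 0xF0 = 11110000 → 4-byte char #7 = F0 9F A4 BD.
Offset 19: leading byte 0xEC = 11101100 → 3-byte char #8 = EC A0 AE.
Offset 22: leading byte 0x2D = 00101101 → 1-byte char #9 = 2D.
Offset 23: leading byte 0xE2 = 11100010 → 3-byte char #10 = E2 88 84.
Offset 26: leading byte 0xF3 = 11110011 → 4-byte char #11 = F3 BA 8D B1.
Offset 30: leading byte 0xEF = 11101111 → 3-byte char #12 = EF A7 B1.
Leading byte 0xEF = 11101111 matches 1110xxxx → 3-byte sequence.
Byte 1: 0xEF = 11101111, payload 1111 (4 bits).
Byte 2: 0xA7 = 10100111 (10xxxxxx ✓), payload 100111.
Byte 3: 0xB1 = 10110001 (10xxxxxx ✓), payload 110001.
Concatenate: 1111100111110001 = 0xF9F1 (16 bits → U+F9F1).

U+F9F1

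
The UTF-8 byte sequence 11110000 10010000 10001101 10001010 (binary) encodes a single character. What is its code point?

Leading byte 0xF0 = 11110000 matches 11110xxx → 4-byte sequence.
Byte 1: 0xF0 = 11110000, payload 000 (3 bits).
Byte 2: 0x90 = 10010000 (10xxxxxx ✓), payload 010000.
Byte 3: 0x8D = 10001101 (10xxxxxx ✓), payload 001101.
Byte 4: 0x8A = 10001010 (10xxxxxx ✓), payload 001010.
Concatenate: 000010000001101001010 = 0x1034A (21 bits → U+1034A).

U+1034A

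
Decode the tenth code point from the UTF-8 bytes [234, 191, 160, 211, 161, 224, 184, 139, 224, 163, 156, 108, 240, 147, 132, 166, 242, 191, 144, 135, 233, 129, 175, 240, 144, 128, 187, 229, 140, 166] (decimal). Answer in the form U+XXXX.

U+5326

Offset 0: leading byte 0xEA = 11101010 → 3-byte char #1 = EA BF A0.
Offset 3: leading byte 0xD3 = 11010011 → 2-byte char #2 = D3 A1.
Offset 5: leading byte 0xE0 = 11100000 → 3-byte char #3 = E0 B8 8B.
Offset 8: leading byte 0xE0 = 11100000 → 3-byte char #4 = E0 A3 9C.
Offset 11: leading byte 0x6C = 01101100 → 1-byte char #5 = 6C.
Offset 12: leading byte 0xF0 = 11110000 → 4-byte char #6 = F0 93 84 A6.
Offset 16: leading byte 0xF2 = 11110010 → 4-byte char #7 = F2 BF 90 87.
Offset 20: leading byte 0xE9 = 11101001 → 3-byte char #8 = E9 81 AF.
Offset 23: leading byte 0xF0 = 11110000 → 4-byte char #9 = F0 90 80 BB.
Offset 27: leading byte 0xE5 = 11100101 → 3-byte char #10 = E5 8C A6.
Leading byte 0xE5 = 11100101 matches 1110xxxx → 3-byte sequence.
Byte 1: 0xE5 = 11100101, payload 0101 (4 bits).
Byte 2: 0x8C = 10001100 (10xxxxxx ✓), payload 001100.
Byte 3: 0xA6 = 10100110 (10xxxxxx ✓), payload 100110.
Concatenate: 0101001100100110 = 0x5326 (16 bits → U+5326).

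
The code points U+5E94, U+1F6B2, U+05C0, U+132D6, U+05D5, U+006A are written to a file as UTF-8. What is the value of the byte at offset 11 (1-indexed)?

1-indexed offset 11 is 0-indexed offset 10.
U+5E94 → 3-byte form E5 BA 94 at offsets 0–2.
U+1F6B2 → 4-byte form F0 9F 9A B2 at offsets 3–6.
U+05C0 → 2-byte form D7 80 at offsets 7–8.
U+132D6 → 4-byte form F0 93 8B 96 at offsets 9–12.
Offset 10 falls in char 4's range; it's byte 2 of F0 93 8B 96 = 0x93.

0x93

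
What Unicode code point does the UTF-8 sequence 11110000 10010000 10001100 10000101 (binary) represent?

U+10305

Leading byte 0xF0 = 11110000 matches 11110xxx → 4-byte sequence.
Byte 1: 0xF0 = 11110000, payload 000 (3 bits).
Byte 2: 0x90 = 10010000 (10xxxxxx ✓), payload 010000.
Byte 3: 0x8C = 10001100 (10xxxxxx ✓), payload 001100.
Byte 4: 0x85 = 10000101 (10xxxxxx ✓), payload 000101.
Concatenate: 000010000001100000101 = 0x10305 (21 bits → U+10305).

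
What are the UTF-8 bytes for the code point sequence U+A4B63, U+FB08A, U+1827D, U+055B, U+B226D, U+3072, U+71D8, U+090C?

F2 A4 AD A3 F3 BB 82 8A F0 98 89 BD D5 9B F2 B2 89 AD E3 81 B2 E7 87 98 E0 A4 8C

U+A4B63: 4-byte form → F2 A4 AD A3.
U+FB08A: 4-byte form → F3 BB 82 8A.
U+1827D: 4-byte form → F0 98 89 BD.
U+055B: 2-byte form → D5 9B.
U+B226D: 4-byte form → F2 B2 89 AD.
U+3072: 3-byte form → E3 81 B2.
U+71D8: 3-byte form → E7 87 98.
U+090C: 3-byte form → E0 A4 8C.
Concatenated (27 bytes): F2 A4 AD A3 F3 BB 82 8A F0 98 89 BD D5 9B F2 B2 89 AD E3 81 B2 E7 87 98 E0 A4 8C.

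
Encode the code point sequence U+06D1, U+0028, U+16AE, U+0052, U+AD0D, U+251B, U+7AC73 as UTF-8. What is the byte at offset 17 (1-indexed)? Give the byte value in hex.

1-indexed offset 17 is 0-indexed offset 16.
U+06D1 → 2-byte form DB 91 at offsets 0–1.
U+0028 → 1-byte form 28 at offsets 2–2.
U+16AE → 3-byte form E1 9A AE at offsets 3–5.
U+0052 → 1-byte form 52 at offsets 6–6.
U+AD0D → 3-byte form EA B4 8D at offsets 7–9.
U+251B → 3-byte form E2 94 9B at offsets 10–12.
U+7AC73 → 4-byte form F1 BA B1 B3 at offsets 13–16.
Offset 16 falls in char 7's range; it's byte 4 of F1 BA B1 B3 = 0xB3.

0xB3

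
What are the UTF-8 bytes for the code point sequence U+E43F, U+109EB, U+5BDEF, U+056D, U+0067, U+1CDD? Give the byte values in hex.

U+E43F: 3-byte form → EE 90 BF.
U+109EB: 4-byte form → F0 90 A7 AB.
U+5BDEF: 4-byte form → F1 9B B7 AF.
U+056D: 2-byte form → D5 AD.
U+0067: 1-byte form → 67.
U+1CDD: 3-byte form → E1 B3 9D.
Concatenated (17 bytes): EE 90 BF F0 90 A7 AB F1 9B B7 AF D5 AD 67 E1 B3 9D.

EE 90 BF F0 90 A7 AB F1 9B B7 AF D5 AD 67 E1 B3 9D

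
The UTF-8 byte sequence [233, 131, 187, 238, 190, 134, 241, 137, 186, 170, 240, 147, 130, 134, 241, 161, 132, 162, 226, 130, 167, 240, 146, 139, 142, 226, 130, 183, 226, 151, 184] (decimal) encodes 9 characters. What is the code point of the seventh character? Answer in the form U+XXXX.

Offset 0: leading byte 0xE9 = 11101001 → 3-byte char #1 = E9 83 BB.
Offset 3: leading byte 0xEE = 11101110 → 3-byte char #2 = EE BE 86.
Offset 6: leading byte 0xF1 = 11110001 → 4-byte char #3 = F1 89 BA AA.
Offset 10: leading byte 0xF0 = 11110000 → 4-byte char #4 = F0 93 82 86.
Offset 14: leading byte 0xF1 = 11110001 → 4-byte char #5 = F1 A1 84 A2.
Offset 18: leading byte 0xE2 = 11100010 → 3-byte char #6 = E2 82 A7.
Offset 21: leading byte 0xF0 = 11110000 → 4-byte char #7 = F0 92 8B 8E.
Leading byte 0xF0 = 11110000 matches 11110xxx → 4-byte sequence.
Byte 1: 0xF0 = 11110000, payload 000 (3 bits).
Byte 2: 0x92 = 10010010 (10xxxxxx ✓), payload 010010.
Byte 3: 0x8B = 10001011 (10xxxxxx ✓), payload 001011.
Byte 4: 0x8E = 10001110 (10xxxxxx ✓), payload 001110.
Concatenate: 000010010001011001110 = 0x122CE (21 bits → U+122CE).

U+122CE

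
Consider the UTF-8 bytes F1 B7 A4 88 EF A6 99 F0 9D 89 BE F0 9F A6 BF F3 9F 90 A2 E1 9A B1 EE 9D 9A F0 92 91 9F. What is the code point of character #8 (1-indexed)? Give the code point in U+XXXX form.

Offset 0: leading byte 0xF1 = 11110001 → 4-byte char #1 = F1 B7 A4 88.
Offset 4: leading byte 0xEF = 11101111 → 3-byte char #2 = EF A6 99.
Offset 7: leading byte 0xF0 = 11110000 → 4-byte char #3 = F0 9D 89 BE.
Offset 11: leading byte 0xF0 = 11110000 → 4-byte char #4 = F0 9F A6 BF.
Offset 15: leading byte 0xF3 = 11110011 → 4-byte char #5 = F3 9F 90 A2.
Offset 19: leading byte 0xE1 = 11100001 → 3-byte char #6 = E1 9A B1.
Offset 22: leading byte 0xEE = 11101110 → 3-byte char #7 = EE 9D 9A.
Offset 25: leading byte 0xF0 = 11110000 → 4-byte char #8 = F0 92 91 9F.
Leading byte 0xF0 = 11110000 matches 11110xxx → 4-byte sequence.
Byte 1: 0xF0 = 11110000, payload 000 (3 bits).
Byte 2: 0x92 = 10010010 (10xxxxxx ✓), payload 010010.
Byte 3: 0x91 = 10010001 (10xxxxxx ✓), payload 010001.
Byte 4: 0x9F = 10011111 (10xxxxxx ✓), payload 011111.
Concatenate: 000010010010001011111 = 0x1245F (21 bits → U+1245F).

U+1245F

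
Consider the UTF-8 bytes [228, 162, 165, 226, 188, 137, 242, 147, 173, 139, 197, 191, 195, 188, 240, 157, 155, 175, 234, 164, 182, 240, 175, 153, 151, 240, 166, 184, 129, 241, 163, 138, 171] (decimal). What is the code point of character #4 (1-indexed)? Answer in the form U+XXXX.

Offset 0: leading byte 0xE4 = 11100100 → 3-byte char #1 = E4 A2 A5.
Offset 3: leading byte 0xE2 = 11100010 → 3-byte char #2 = E2 BC 89.
Offset 6: leading byte 0xF2 = 11110010 → 4-byte char #3 = F2 93 AD 8B.
Offset 10: leading byte 0xC5 = 11000101 → 2-byte char #4 = C5 BF.
Leading byte 0xC5 = 11000101 matches 110xxxxx → 2-byte sequence.
Byte 1: 0xC5 = 11000101, payload 00101 (5 bits).
Byte 2: 0xBF = 10111111 (10xxxxxx ✓), payload 111111.
Concatenate: 00101111111 = 0x17F (11 bits → U+017F).

U+017F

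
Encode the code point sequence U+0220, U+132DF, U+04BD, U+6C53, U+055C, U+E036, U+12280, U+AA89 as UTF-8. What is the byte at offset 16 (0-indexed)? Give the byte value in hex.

0xF0

U+0220 → 2-byte form C8 A0 at offsets 0–1.
U+132DF → 4-byte form F0 93 8B 9F at offsets 2–5.
U+04BD → 2-byte form D2 BD at offsets 6–7.
U+6C53 → 3-byte form E6 B1 93 at offsets 8–10.
U+055C → 2-byte form D5 9C at offsets 11–12.
U+E036 → 3-byte form EE 80 B6 at offsets 13–15.
U+12280 → 4-byte form F0 92 8A 80 at offsets 16–19.
Offset 16 falls in char 7's range; it's byte 1 of F0 92 8A 80 = 0xF0.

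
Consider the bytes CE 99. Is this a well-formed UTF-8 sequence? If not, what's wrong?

valid

Leading byte 0xCE = 11001110 → 2-byte form.
Continuation bytes 0x99=10011001 all match 10xxxxxx.
Decoded value 0x399 is ≥ 0x80 (shortest form) and not a surrogate.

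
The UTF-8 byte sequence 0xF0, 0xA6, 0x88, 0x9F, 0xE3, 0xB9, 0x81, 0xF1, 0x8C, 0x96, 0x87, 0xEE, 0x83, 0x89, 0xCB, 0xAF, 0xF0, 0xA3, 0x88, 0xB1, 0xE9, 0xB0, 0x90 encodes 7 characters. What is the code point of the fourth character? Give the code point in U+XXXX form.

U+E0C9

Offset 0: leading byte 0xF0 = 11110000 → 4-byte char #1 = F0 A6 88 9F.
Offset 4: leading byte 0xE3 = 11100011 → 3-byte char #2 = E3 B9 81.
Offset 7: leading byte 0xF1 = 11110001 → 4-byte char #3 = F1 8C 96 87.
Offset 11: leading byte 0xEE = 11101110 → 3-byte char #4 = EE 83 89.
Leading byte 0xEE = 11101110 matches 1110xxxx → 3-byte sequence.
Byte 1: 0xEE = 11101110, payload 1110 (4 bits).
Byte 2: 0x83 = 10000011 (10xxxxxx ✓), payload 000011.
Byte 3: 0x89 = 10001001 (10xxxxxx ✓), payload 001001.
Concatenate: 1110000011001001 = 0xE0C9 (16 bits → U+E0C9).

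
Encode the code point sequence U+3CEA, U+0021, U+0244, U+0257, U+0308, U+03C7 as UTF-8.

U+3CEA: 3-byte form → E3 B3 AA.
U+0021: 1-byte form → 21.
U+0244: 2-byte form → C9 84.
U+0257: 2-byte form → C9 97.
U+0308: 2-byte form → CC 88.
U+03C7: 2-byte form → CF 87.
Concatenated (12 bytes): E3 B3 AA 21 C9 84 C9 97 CC 88 CF 87.

E3 B3 AA 21 C9 84 C9 97 CC 88 CF 87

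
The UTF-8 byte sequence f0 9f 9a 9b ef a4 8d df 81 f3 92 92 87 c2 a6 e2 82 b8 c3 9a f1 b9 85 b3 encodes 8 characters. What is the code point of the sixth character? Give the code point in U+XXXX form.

Offset 0: leading byte 0xF0 = 11110000 → 4-byte char #1 = F0 9F 9A 9B.
Offset 4: leading byte 0xEF = 11101111 → 3-byte char #2 = EF A4 8D.
Offset 7: leading byte 0xDF = 11011111 → 2-byte char #3 = DF 81.
Offset 9: leading byte 0xF3 = 11110011 → 4-byte char #4 = F3 92 92 87.
Offset 13: leading byte 0xC2 = 11000010 → 2-byte char #5 = C2 A6.
Offset 15: leading byte 0xE2 = 11100010 → 3-byte char #6 = E2 82 B8.
Leading byte 0xE2 = 11100010 matches 1110xxxx → 3-byte sequence.
Byte 1: 0xE2 = 11100010, payload 0010 (4 bits).
Byte 2: 0x82 = 10000010 (10xxxxxx ✓), payload 000010.
Byte 3: 0xB8 = 10111000 (10xxxxxx ✓), payload 111000.
Concatenate: 0010000010111000 = 0x20B8 (16 bits → U+20B8).

U+20B8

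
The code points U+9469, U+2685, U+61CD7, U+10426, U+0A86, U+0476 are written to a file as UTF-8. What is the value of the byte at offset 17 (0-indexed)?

U+9469 → 3-byte form E9 91 A9 at offsets 0–2.
U+2685 → 3-byte form E2 9A 85 at offsets 3–5.
U+61CD7 → 4-byte form F1 A1 B3 97 at offsets 6–9.
U+10426 → 4-byte form F0 90 90 A6 at offsets 10–13.
U+0A86 → 3-byte form E0 AA 86 at offsets 14–16.
U+0476 → 2-byte form D1 B6 at offsets 17–18.
Offset 17 falls in char 6's range; it's byte 1 of D1 B6 = 0xD1.

0xD1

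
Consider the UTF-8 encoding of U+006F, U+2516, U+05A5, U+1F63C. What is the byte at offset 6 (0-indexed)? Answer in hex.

0xF0

U+006F → 1-byte form 6F at offsets 0–0.
U+2516 → 3-byte form E2 94 96 at offsets 1–3.
U+05A5 → 2-byte form D6 A5 at offsets 4–5.
U+1F63C → 4-byte form F0 9F 98 BC at offsets 6–9.
Offset 6 falls in char 4's range; it's byte 1 of F0 9F 98 BC = 0xF0.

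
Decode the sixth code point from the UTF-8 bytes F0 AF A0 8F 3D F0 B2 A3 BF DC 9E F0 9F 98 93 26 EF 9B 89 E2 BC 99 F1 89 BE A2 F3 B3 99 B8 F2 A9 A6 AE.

Offset 0: leading byte 0xF0 = 11110000 → 4-byte char #1 = F0 AF A0 8F.
Offset 4: leading byte 0x3D = 00111101 → 1-byte char #2 = 3D.
Offset 5: leading byte 0xF0 = 11110000 → 4-byte char #3 = F0 B2 A3 BF.
Offset 9: leading byte 0xDC = 11011100 → 2-byte char #4 = DC 9E.
Offset 11: leading byte 0xF0 = 11110000 → 4-byte char #5 = F0 9F 98 93.
Offset 15: leading byte 0x26 = 00100110 → 1-byte char #6 = 26.
Leading byte 0x26 = 00100110 matches 0xxxxxxx → 1-byte sequence.
Byte 1: 0x26 = 00100110, payload 0100110 (7 bits).
Concatenate: 0100110 = 0x26 (7 bits → U+0026).

U+0026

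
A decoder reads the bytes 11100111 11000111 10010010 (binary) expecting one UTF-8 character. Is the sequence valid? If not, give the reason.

Leading byte 0xE7 = 11100111 → 3-byte form.
Byte 2 is 0xC7 = 11000111, which is not 10xxxxxx — expected a continuation byte.

invalid (non-continuation byte where continuation expected)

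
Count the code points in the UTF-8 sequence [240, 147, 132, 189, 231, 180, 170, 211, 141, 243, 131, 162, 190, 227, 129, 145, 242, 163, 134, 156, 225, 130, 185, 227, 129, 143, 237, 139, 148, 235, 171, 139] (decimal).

10

Byte at offset 0: 0xF0 = 11110000 → 4-byte char (#1). Advance 4.
Byte at offset 4: 0xE7 = 11100111 → 3-byte char (#2). Advance 3.
Byte at offset 7: 0xD3 = 11010011 → 2-byte char (#3). Advance 2.
Byte at offset 9: 0xF3 = 11110011 → 4-byte char (#4). Advance 4.
Byte at offset 13: 0xE3 = 11100011 → 3-byte char (#5). Advance 3.
Byte at offset 16: 0xF2 = 11110010 → 4-byte char (#6). Advance 4.
Byte at offset 20: 0xE1 = 11100001 → 3-byte char (#7). Advance 3.
Byte at offset 23: 0xE3 = 11100011 → 3-byte char (#8). Advance 3.
Byte at offset 26: 0xED = 11101101 → 3-byte char (#9). Advance 3.
Byte at offset 29: 0xEB = 11101011 → 3-byte char (#10). Advance 3.
Reached end at offset 32 after 10 code points.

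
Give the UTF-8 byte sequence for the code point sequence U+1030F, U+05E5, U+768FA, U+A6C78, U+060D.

U+1030F: 4-byte form → F0 90 8C 8F.
U+05E5: 2-byte form → D7 A5.
U+768FA: 4-byte form → F1 B6 A3 BA.
U+A6C78: 4-byte form → F2 A6 B1 B8.
U+060D: 2-byte form → D8 8D.
Concatenated (16 bytes): F0 90 8C 8F D7 A5 F1 B6 A3 BA F2 A6 B1 B8 D8 8D.

F0 90 8C 8F D7 A5 F1 B6 A3 BA F2 A6 B1 B8 D8 8D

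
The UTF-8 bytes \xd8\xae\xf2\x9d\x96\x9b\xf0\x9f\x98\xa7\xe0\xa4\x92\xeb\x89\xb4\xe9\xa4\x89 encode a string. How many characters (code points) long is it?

Byte at offset 0: 0xD8 = 11011000 → 2-byte char (#1). Advance 2.
Byte at offset 2: 0xF2 = 11110010 → 4-byte char (#2). Advance 4.
Byte at offset 6: 0xF0 = 11110000 → 4-byte char (#3). Advance 4.
Byte at offset 10: 0xE0 = 11100000 → 3-byte char (#4). Advance 3.
Byte at offset 13: 0xEB = 11101011 → 3-byte char (#5). Advance 3.
Byte at offset 16: 0xE9 = 11101001 → 3-byte char (#6). Advance 3.
Reached end at offset 19 after 6 code points.

6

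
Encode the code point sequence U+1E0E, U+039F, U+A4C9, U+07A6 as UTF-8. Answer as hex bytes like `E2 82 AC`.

E1 B8 8E CE 9F EA 93 89 DE A6

U+1E0E: 3-byte form → E1 B8 8E.
U+039F: 2-byte form → CE 9F.
U+A4C9: 3-byte form → EA 93 89.
U+07A6: 2-byte form → DE A6.
Concatenated (10 bytes): E1 B8 8E CE 9F EA 93 89 DE A6.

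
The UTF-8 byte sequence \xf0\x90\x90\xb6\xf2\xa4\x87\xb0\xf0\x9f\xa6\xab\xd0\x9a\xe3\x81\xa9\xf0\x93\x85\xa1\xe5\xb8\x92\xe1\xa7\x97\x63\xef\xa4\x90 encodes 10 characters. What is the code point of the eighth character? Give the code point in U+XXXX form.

Offset 0: leading byte 0xF0 = 11110000 → 4-byte char #1 = F0 90 90 B6.
Offset 4: leading byte 0xF2 = 11110010 → 4-byte char #2 = F2 A4 87 B0.
Offset 8: leading byte 0xF0 = 11110000 → 4-byte char #3 = F0 9F A6 AB.
Offset 12: leading byte 0xD0 = 11010000 → 2-byte char #4 = D0 9A.
Offset 14: leading byte 0xE3 = 11100011 → 3-byte char #5 = E3 81 A9.
Offset 17: leading byte 0xF0 = 11110000 → 4-byte char #6 = F0 93 85 A1.
Offset 21: leading byte 0xE5 = 11100101 → 3-byte char #7 = E5 B8 92.
Offset 24: leading byte 0xE1 = 11100001 → 3-byte char #8 = E1 A7 97.
Leading byte 0xE1 = 11100001 matches 1110xxxx → 3-byte sequence.
Byte 1: 0xE1 = 11100001, payload 0001 (4 bits).
Byte 2: 0xA7 = 10100111 (10xxxxxx ✓), payload 100111.
Byte 3: 0x97 = 10010111 (10xxxxxx ✓), payload 010111.
Concatenate: 0001100111010111 = 0x19D7 (16 bits → U+19D7).

U+19D7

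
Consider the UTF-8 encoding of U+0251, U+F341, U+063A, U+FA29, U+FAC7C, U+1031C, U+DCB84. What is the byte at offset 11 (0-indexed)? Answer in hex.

0xBA

U+0251 → 2-byte form C9 91 at offsets 0–1.
U+F341 → 3-byte form EF 8D 81 at offsets 2–4.
U+063A → 2-byte form D8 BA at offsets 5–6.
U+FA29 → 3-byte form EF A8 A9 at offsets 7–9.
U+FAC7C → 4-byte form F3 BA B1 BC at offsets 10–13.
Offset 11 falls in char 5's range; it's byte 2 of F3 BA B1 BC = 0xBA.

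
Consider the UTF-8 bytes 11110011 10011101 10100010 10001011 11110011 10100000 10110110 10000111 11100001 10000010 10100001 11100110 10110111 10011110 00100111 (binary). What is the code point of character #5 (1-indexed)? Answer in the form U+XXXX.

Offset 0: leading byte 0xF3 = 11110011 → 4-byte char #1 = F3 9D A2 8B.
Offset 4: leading byte 0xF3 = 11110011 → 4-byte char #2 = F3 A0 B6 87.
Offset 8: leading byte 0xE1 = 11100001 → 3-byte char #3 = E1 82 A1.
Offset 11: leading byte 0xE6 = 11100110 → 3-byte char #4 = E6 B7 9E.
Offset 14: leading byte 0x27 = 00100111 → 1-byte char #5 = 27.
Leading byte 0x27 = 00100111 matches 0xxxxxxx → 1-byte sequence.
Byte 1: 0x27 = 00100111, payload 0100111 (7 bits).
Concatenate: 0100111 = 0x27 (7 bits → U+0027).

U+0027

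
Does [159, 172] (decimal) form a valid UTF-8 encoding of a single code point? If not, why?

invalid (continuation byte with no leading byte)

Byte 0x9F = 10011111 has the form 10xxxxxx — a continuation byte — but there is no preceding leading byte.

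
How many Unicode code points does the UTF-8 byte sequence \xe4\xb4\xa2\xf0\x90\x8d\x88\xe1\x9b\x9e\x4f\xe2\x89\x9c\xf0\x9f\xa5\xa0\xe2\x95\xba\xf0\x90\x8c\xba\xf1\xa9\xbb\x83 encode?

9

Byte at offset 0: 0xE4 = 11100100 → 3-byte char (#1). Advance 3.
Byte at offset 3: 0xF0 = 11110000 → 4-byte char (#2). Advance 4.
Byte at offset 7: 0xE1 = 11100001 → 3-byte char (#3). Advance 3.
Byte at offset 10: 0x4F = 01001111 → 1-byte char (#4). Advance 1.
Byte at offset 11: 0xE2 = 11100010 → 3-byte char (#5). Advance 3.
Byte at offset 14: 0xF0 = 11110000 → 4-byte char (#6). Advance 4.
Byte at offset 18: 0xE2 = 11100010 → 3-byte char (#7). Advance 3.
Byte at offset 21: 0xF0 = 11110000 → 4-byte char (#8). Advance 4.
Byte at offset 25: 0xF1 = 11110001 → 4-byte char (#9). Advance 4.
Reached end at offset 29 after 9 code points.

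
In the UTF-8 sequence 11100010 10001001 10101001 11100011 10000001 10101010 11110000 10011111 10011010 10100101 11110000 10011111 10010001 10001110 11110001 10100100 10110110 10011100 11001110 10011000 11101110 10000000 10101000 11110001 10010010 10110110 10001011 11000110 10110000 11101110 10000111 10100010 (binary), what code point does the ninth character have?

Offset 0: leading byte 0xE2 = 11100010 → 3-byte char #1 = E2 89 A9.
Offset 3: leading byte 0xE3 = 11100011 → 3-byte char #2 = E3 81 AA.
Offset 6: leading byte 0xF0 = 11110000 → 4-byte char #3 = F0 9F 9A A5.
Offset 10: leading byte 0xF0 = 11110000 → 4-byte char #4 = F0 9F 91 8E.
Offset 14: leading byte 0xF1 = 11110001 → 4-byte char #5 = F1 A4 B6 9C.
Offset 18: leading byte 0xCE = 11001110 → 2-byte char #6 = CE 98.
Offset 20: leading byte 0xEE = 11101110 → 3-byte char #7 = EE 80 A8.
Offset 23: leading byte 0xF1 = 11110001 → 4-byte char #8 = F1 92 B6 8B.
Offset 27: leading byte 0xC6 = 11000110 → 2-byte char #9 = C6 B0.
Leading byte 0xC6 = 11000110 matches 110xxxxx → 2-byte sequence.
Byte 1: 0xC6 = 11000110, payload 00110 (5 bits).
Byte 2: 0xB0 = 10110000 (10xxxxxx ✓), payload 110000.
Concatenate: 00110110000 = 0x1B0 (11 bits → U+01B0).

U+01B0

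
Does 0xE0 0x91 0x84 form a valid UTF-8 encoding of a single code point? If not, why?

invalid (overlong encoding)

Leading byte 0xE0 = 11100000 → 3-byte form.
Continuation bytes all match 10xxxxxx. Payload decodes to 0x444.
But 0x444 < 0x800, the minimum for a 3-byte sequence — this is an overlong encoding.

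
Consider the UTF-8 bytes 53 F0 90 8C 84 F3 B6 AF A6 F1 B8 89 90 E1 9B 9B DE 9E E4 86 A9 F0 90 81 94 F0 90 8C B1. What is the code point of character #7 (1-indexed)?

U+41A9

Offset 0: leading byte 0x53 = 01010011 → 1-byte char #1 = 53.
Offset 1: leading byte 0xF0 = 11110000 → 4-byte char #2 = F0 90 8C 84.
Offset 5: leading byte 0xF3 = 11110011 → 4-byte char #3 = F3 B6 AF A6.
Offset 9: leading byte 0xF1 = 11110001 → 4-byte char #4 = F1 B8 89 90.
Offset 13: leading byte 0xE1 = 11100001 → 3-byte char #5 = E1 9B 9B.
Offset 16: leading byte 0xDE = 11011110 → 2-byte char #6 = DE 9E.
Offset 18: leading byte 0xE4 = 11100100 → 3-byte char #7 = E4 86 A9.
Leading byte 0xE4 = 11100100 matches 1110xxxx → 3-byte sequence.
Byte 1: 0xE4 = 11100100, payload 0100 (4 bits).
Byte 2: 0x86 = 10000110 (10xxxxxx ✓), payload 000110.
Byte 3: 0xA9 = 10101001 (10xxxxxx ✓), payload 101001.
Concatenate: 0100000110101001 = 0x41A9 (16 bits → U+41A9).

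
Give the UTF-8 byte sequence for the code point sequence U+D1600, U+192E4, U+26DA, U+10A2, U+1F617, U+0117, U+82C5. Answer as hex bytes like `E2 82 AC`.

U+D1600: 4-byte form → F3 91 98 80.
U+192E4: 4-byte form → F0 99 8B A4.
U+26DA: 3-byte form → E2 9B 9A.
U+10A2: 3-byte form → E1 82 A2.
U+1F617: 4-byte form → F0 9F 98 97.
U+0117: 2-byte form → C4 97.
U+82C5: 3-byte form → E8 8B 85.
Concatenated (23 bytes): F3 91 98 80 F0 99 8B A4 E2 9B 9A E1 82 A2 F0 9F 98 97 C4 97 E8 8B 85.

F3 91 98 80 F0 99 8B A4 E2 9B 9A E1 82 A2 F0 9F 98 97 C4 97 E8 8B 85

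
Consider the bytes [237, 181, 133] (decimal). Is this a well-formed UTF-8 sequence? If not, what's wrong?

invalid (encodes a surrogate (U+D800–U+DFFF))

Structurally a 3-byte sequence; payload = 0xDD45.
But 0xDD45 is in U+D800–U+DFFF, the surrogate range. Surrogates are not Unicode scalar values and are forbidden in UTF-8.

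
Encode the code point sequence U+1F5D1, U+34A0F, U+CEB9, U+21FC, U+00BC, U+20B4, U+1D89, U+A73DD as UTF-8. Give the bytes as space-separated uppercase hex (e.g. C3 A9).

F0 9F 97 91 F0 B4 A8 8F EC BA B9 E2 87 BC C2 BC E2 82 B4 E1 B6 89 F2 A7 8F 9D

U+1F5D1: 4-byte form → F0 9F 97 91.
U+34A0F: 4-byte form → F0 B4 A8 8F.
U+CEB9: 3-byte form → EC BA B9.
U+21FC: 3-byte form → E2 87 BC.
U+00BC: 2-byte form → C2 BC.
U+20B4: 3-byte form → E2 82 B4.
U+1D89: 3-byte form → E1 B6 89.
U+A73DD: 4-byte form → F2 A7 8F 9D.
Concatenated (26 bytes): F0 9F 97 91 F0 B4 A8 8F EC BA B9 E2 87 BC C2 BC E2 82 B4 E1 B6 89 F2 A7 8F 9D.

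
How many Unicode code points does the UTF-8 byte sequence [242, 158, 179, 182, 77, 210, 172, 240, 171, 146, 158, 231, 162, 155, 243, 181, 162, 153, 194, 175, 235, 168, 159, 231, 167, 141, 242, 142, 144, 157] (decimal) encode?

Byte at offset 0: 0xF2 = 11110010 → 4-byte char (#1). Advance 4.
Byte at offset 4: 0x4D = 01001101 → 1-byte char (#2). Advance 1.
Byte at offset 5: 0xD2 = 11010010 → 2-byte char (#3). Advance 2.
Byte at offset 7: 0xF0 = 11110000 → 4-byte char (#4). Advance 4.
Byte at offset 11: 0xE7 = 11100111 → 3-byte char (#5). Advance 3.
Byte at offset 14: 0xF3 = 11110011 → 4-byte char (#6). Advance 4.
Byte at offset 18: 0xC2 = 11000010 → 2-byte char (#7). Advance 2.
Byte at offset 20: 0xEB = 11101011 → 3-byte char (#8). Advance 3.
Byte at offset 23: 0xE7 = 11100111 → 3-byte char (#9). Advance 3.
Byte at offset 26: 0xF2 = 11110010 → 4-byte char (#10). Advance 4.
Reached end at offset 30 after 10 code points.

10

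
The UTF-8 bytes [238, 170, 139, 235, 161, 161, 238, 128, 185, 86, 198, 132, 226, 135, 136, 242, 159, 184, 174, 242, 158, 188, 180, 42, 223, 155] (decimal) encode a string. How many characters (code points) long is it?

Byte at offset 0: 0xEE = 11101110 → 3-byte char (#1). Advance 3.
Byte at offset 3: 0xEB = 11101011 → 3-byte char (#2). Advance 3.
Byte at offset 6: 0xEE = 11101110 → 3-byte char (#3). Advance 3.
Byte at offset 9: 0x56 = 01010110 → 1-byte char (#4). Advance 1.
Byte at offset 10: 0xC6 = 11000110 → 2-byte char (#5). Advance 2.
Byte at offset 12: 0xE2 = 11100010 → 3-byte char (#6). Advance 3.
Byte at offset 15: 0xF2 = 11110010 → 4-byte char (#7). Advance 4.
Byte at offset 19: 0xF2 = 11110010 → 4-byte char (#8). Advance 4.
Byte at offset 23: 0x2A = 00101010 → 1-byte char (#9). Advance 1.
Byte at offset 24: 0xDF = 11011111 → 2-byte char (#10). Advance 2.
Reached end at offset 26 after 10 code points.

10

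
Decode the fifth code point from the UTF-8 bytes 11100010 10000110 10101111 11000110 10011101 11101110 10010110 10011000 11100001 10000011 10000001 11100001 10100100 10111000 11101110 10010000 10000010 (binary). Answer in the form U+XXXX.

Offset 0: leading byte 0xE2 = 11100010 → 3-byte char #1 = E2 86 AF.
Offset 3: leading byte 0xC6 = 11000110 → 2-byte char #2 = C6 9D.
Offset 5: leading byte 0xEE = 11101110 → 3-byte char #3 = EE 96 98.
Offset 8: leading byte 0xE1 = 11100001 → 3-byte char #4 = E1 83 81.
Offset 11: leading byte 0xE1 = 11100001 → 3-byte char #5 = E1 A4 B8.
Leading byte 0xE1 = 11100001 matches 1110xxxx → 3-byte sequence.
Byte 1: 0xE1 = 11100001, payload 0001 (4 bits).
Byte 2: 0xA4 = 10100100 (10xxxxxx ✓), payload 100100.
Byte 3: 0xB8 = 10111000 (10xxxxxx ✓), payload 111000.
Concatenate: 0001100100111000 = 0x1938 (16 bits → U+1938).

U+1938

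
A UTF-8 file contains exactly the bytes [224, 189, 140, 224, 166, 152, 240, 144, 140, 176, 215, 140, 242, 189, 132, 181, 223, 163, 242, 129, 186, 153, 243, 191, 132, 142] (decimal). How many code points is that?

8

Byte at offset 0: 0xE0 = 11100000 → 3-byte char (#1). Advance 3.
Byte at offset 3: 0xE0 = 11100000 → 3-byte char (#2). Advance 3.
Byte at offset 6: 0xF0 = 11110000 → 4-byte char (#3). Advance 4.
Byte at offset 10: 0xD7 = 11010111 → 2-byte char (#4). Advance 2.
Byte at offset 12: 0xF2 = 11110010 → 4-byte char (#5). Advance 4.
Byte at offset 16: 0xDF = 11011111 → 2-byte char (#6). Advance 2.
Byte at offset 18: 0xF2 = 11110010 → 4-byte char (#7). Advance 4.
Byte at offset 22: 0xF3 = 11110011 → 4-byte char (#8). Advance 4.
Reached end at offset 26 after 8 code points.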